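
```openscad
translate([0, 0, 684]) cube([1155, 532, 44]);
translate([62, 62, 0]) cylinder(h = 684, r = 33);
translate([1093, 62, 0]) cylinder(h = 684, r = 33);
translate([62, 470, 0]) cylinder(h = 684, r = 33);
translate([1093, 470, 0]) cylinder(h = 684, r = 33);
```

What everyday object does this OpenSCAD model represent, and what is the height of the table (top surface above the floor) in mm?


A table. The table height is 728 mm.

A 1155×532×44 slab sits at z = 684 on four Ø66 mm round legs — a table. The top surface is at 684 + 44 = 728 mm.


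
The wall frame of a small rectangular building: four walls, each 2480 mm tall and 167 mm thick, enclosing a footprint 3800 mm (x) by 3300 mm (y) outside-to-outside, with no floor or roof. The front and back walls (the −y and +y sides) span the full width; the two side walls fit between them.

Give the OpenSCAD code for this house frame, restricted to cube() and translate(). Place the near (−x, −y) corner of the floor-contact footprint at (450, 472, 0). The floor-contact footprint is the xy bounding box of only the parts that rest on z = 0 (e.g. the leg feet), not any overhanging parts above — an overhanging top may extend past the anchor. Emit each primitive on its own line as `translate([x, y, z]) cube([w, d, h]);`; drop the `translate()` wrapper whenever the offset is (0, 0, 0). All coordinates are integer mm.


translate([450, 472, 0]) cube([3800, 167, 2480]);
translate([450, 3605, 0]) cube([3800, 167, 2480]);
translate([450, 639, 0]) cube([167, 2966, 2480]);
translate([4083, 639, 0]) cube([167, 2966, 2480]);


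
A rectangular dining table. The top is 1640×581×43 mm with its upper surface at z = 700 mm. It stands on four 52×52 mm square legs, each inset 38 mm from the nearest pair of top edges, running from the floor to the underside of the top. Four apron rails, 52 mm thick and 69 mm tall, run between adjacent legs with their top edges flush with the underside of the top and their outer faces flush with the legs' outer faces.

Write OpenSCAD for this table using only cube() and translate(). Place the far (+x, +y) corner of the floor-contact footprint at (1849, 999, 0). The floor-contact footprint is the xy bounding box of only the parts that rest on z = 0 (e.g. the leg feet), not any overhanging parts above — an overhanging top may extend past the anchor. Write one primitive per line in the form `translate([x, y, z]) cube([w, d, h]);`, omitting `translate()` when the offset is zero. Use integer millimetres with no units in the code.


// leg_h = 700 - 43 = 657
// apron z = 657 - 69 = 588
translate([247, 456, 657]) cube([1640, 581, 43]);
translate([285, 494, 0]) cube([52, 52, 657]);
translate([1797, 494, 0]) cube([52, 52, 657]);
translate([285, 947, 0]) cube([52, 52, 657]);
translate([1797, 947, 0]) cube([52, 52, 657]);
translate([337, 494, 588]) cube([1460, 52, 69]);
translate([337, 947, 588]) cube([1460, 52, 69]);
translate([285, 546, 588]) cube([52, 401, 69]);
translate([1797, 546, 588]) cube([52, 401, 69]);


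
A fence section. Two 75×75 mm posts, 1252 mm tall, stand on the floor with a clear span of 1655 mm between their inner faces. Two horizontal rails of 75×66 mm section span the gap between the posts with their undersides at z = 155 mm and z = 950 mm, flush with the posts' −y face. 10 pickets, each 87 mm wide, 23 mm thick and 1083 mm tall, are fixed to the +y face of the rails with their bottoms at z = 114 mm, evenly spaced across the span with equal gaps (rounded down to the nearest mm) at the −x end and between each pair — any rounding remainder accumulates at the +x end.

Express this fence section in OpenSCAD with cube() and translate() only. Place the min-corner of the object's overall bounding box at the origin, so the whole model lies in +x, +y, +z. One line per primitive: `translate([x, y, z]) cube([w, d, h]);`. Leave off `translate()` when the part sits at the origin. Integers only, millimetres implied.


cube([75, 75, 1252]);
translate([1730, 0, 0]) cube([75, 75, 1252]);
translate([75, 0, 155]) cube([1655, 75, 66]);
translate([75, 0, 950]) cube([1655, 75, 66]);
translate([146, 75, 114]) cube([87, 23, 1083]);
translate([304, 75, 114]) cube([87, 23, 1083]);
translate([462, 75, 114]) cube([87, 23, 1083]);
translate([620, 75, 114]) cube([87, 23, 1083]);
translate([778, 75, 114]) cube([87, 23, 1083]);
translate([936, 75, 114]) cube([87, 23, 1083]);
translate([1094, 75, 114]) cube([87, 23, 1083]);
translate([1252, 75, 114]) cube([87, 23, 1083]);
translate([1410, 75, 114]) cube([87, 23, 1083]);
translate([1568, 75, 114]) cube([87, 23, 1083]);


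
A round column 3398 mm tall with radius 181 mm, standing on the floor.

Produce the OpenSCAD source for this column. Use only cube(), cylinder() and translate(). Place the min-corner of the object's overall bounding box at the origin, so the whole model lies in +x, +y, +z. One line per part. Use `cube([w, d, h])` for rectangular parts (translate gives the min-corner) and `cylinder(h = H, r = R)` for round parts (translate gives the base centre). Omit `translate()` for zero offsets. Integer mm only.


translate([181, 181, 0]) cylinder(h = 3398, r = 181);


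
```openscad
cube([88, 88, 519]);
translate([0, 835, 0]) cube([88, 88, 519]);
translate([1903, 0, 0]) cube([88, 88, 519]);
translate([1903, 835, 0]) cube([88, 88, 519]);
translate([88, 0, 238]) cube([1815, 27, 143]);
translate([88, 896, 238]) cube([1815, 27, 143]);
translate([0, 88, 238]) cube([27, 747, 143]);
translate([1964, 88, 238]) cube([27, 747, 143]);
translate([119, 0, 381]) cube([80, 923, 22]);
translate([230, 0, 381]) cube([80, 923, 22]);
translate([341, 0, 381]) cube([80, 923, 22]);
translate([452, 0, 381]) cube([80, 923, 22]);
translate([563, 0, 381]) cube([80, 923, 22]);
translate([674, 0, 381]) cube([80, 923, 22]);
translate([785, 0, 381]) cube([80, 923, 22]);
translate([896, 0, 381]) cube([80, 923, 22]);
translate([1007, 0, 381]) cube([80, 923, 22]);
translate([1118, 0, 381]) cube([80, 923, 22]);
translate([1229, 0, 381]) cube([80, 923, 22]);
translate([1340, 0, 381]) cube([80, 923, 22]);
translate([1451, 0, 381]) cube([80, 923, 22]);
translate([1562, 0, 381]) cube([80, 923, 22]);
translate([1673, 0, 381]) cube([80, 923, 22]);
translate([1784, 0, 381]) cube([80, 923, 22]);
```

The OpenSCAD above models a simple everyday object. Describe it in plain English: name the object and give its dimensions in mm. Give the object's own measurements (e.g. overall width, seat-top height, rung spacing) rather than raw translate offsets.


A bed frame 1991 mm long (x) by 923 mm wide (y). Four 88×88 mm corner posts, 519 mm tall, at the corners of the footprint. Four rails of 27 mm thickness and 143 mm height run between adjacent posts with their undersides at z = 238 mm, their outer faces flush with the outside of the frame (the two x-running rails run between the posts' inner faces; the two y-running rails run between the posts' inner faces). 16 slats, each 80 mm wide (x) and 22 mm thick, lie across the top of the two x-running rails, running the full 923 mm width of the frame in y; along x they sit between the end posts with a 31 mm gap after the −x posts and between neighbouring slats, leaving 39 mm before the +x posts.


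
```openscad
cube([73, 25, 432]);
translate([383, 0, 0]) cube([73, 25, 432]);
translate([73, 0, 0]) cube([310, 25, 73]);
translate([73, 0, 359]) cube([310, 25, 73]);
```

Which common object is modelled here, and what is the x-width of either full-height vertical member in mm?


A picture frame. The border width is 73 mm.

Four thin pieces enclosing a rectangular opening — a picture frame. The two full-height stiles are 432 mm tall; the top rail sits at z = 359 and is 73 mm tall, so the border above the opening is 432 − 359 = 73 mm, matching the stile x-width.


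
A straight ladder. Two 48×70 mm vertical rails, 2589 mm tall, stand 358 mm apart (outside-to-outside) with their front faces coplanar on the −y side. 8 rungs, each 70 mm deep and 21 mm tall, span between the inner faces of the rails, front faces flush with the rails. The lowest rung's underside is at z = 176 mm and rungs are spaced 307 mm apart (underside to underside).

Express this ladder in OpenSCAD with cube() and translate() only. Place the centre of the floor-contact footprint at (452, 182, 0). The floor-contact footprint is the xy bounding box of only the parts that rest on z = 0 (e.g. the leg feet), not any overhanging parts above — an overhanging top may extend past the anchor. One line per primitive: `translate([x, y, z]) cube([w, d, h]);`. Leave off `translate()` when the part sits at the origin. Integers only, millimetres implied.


// rung span = 358 - 2*48 = 262
// rung[k] z = 176 + k*307
translate([273, 147, 0]) cube([48, 70, 2589]);
translate([583, 147, 0]) cube([48, 70, 2589]);
translate([321, 147, 176]) cube([262, 70, 21]);
translate([321, 147, 483]) cube([262, 70, 21]);
translate([321, 147, 790]) cube([262, 70, 21]);
translate([321, 147, 1097]) cube([262, 70, 21]);
translate([321, 147, 1404]) cube([262, 70, 21]);
translate([321, 147, 1711]) cube([262, 70, 21]);
translate([321, 147, 2018]) cube([262, 70, 21]);
translate([321, 147, 2325]) cube([262, 70, 21]);


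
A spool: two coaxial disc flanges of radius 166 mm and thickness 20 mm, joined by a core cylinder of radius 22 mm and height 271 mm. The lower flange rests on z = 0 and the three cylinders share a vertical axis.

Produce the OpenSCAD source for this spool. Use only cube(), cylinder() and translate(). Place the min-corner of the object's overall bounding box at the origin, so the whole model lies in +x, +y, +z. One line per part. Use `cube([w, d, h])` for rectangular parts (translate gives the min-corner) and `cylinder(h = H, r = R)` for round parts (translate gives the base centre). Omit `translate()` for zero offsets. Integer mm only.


translate([166, 166, 0]) cylinder(h = 20, r = 166);
translate([166, 166, 20]) cylinder(h = 271, r = 22);
translate([166, 166, 291]) cylinder(h = 20, r = 166);


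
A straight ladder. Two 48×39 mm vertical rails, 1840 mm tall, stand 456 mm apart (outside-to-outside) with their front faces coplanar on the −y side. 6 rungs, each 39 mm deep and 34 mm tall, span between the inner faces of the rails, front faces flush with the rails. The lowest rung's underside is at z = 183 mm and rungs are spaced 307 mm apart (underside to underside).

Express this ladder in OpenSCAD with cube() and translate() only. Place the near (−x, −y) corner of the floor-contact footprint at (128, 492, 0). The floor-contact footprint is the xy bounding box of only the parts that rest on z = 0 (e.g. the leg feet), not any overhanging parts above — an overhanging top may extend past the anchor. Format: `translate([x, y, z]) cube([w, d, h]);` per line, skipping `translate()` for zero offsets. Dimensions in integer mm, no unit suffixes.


translate([128, 492, 0]) cube([48, 39, 1840]);
translate([536, 492, 0]) cube([48, 39, 1840]);
translate([176, 492, 183]) cube([360, 39, 34]);
translate([176, 492, 490]) cube([360, 39, 34]);
translate([176, 492, 797]) cube([360, 39, 34]);
translate([176, 492, 1104]) cube([360, 39, 34]);
translate([176, 492, 1411]) cube([360, 39, 34]);
translate([176, 492, 1718]) cube([360, 39, 34]);


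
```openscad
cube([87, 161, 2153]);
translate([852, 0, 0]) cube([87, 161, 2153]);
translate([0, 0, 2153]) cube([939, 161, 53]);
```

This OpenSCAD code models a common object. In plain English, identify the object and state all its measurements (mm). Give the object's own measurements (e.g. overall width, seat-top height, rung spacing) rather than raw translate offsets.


A door frame. The clear opening is 765 mm wide and 2153 mm high. Two 87 mm wide jambs, 161 mm deep, stand either side of the opening from the floor to the top of the opening. A 53 mm thick head sits across the top of both jambs, spanning the full outside width of the frame.


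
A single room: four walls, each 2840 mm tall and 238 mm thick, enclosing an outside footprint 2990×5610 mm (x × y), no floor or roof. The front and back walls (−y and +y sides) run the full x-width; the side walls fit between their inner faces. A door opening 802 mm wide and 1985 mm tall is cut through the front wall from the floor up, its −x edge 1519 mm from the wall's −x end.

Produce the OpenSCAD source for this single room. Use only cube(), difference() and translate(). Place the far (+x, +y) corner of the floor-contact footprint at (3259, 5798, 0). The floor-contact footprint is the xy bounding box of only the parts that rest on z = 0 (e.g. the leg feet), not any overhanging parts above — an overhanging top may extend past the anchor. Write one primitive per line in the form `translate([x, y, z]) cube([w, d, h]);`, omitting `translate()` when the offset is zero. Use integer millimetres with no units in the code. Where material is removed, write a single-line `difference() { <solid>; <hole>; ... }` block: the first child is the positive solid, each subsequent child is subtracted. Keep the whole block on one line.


difference() { translate([269, 188, 0]) cube([2990, 238, 2840]); translate([1788, 188, 0]) cube([802, 238, 1985]); }
translate([269, 5560, 0]) cube([2990, 238, 2840]);
translate([269, 426, 0]) cube([238, 5134, 2840]);
translate([3021, 426, 0]) cube([238, 5134, 2840]);


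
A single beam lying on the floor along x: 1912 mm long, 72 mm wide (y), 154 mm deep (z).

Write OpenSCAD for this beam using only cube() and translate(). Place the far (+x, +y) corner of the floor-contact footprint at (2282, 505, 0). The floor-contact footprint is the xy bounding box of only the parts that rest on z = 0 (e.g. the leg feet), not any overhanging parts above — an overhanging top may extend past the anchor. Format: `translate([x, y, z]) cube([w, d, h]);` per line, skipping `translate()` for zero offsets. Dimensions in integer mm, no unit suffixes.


translate([370, 433, 0]) cube([1912, 72, 154]);


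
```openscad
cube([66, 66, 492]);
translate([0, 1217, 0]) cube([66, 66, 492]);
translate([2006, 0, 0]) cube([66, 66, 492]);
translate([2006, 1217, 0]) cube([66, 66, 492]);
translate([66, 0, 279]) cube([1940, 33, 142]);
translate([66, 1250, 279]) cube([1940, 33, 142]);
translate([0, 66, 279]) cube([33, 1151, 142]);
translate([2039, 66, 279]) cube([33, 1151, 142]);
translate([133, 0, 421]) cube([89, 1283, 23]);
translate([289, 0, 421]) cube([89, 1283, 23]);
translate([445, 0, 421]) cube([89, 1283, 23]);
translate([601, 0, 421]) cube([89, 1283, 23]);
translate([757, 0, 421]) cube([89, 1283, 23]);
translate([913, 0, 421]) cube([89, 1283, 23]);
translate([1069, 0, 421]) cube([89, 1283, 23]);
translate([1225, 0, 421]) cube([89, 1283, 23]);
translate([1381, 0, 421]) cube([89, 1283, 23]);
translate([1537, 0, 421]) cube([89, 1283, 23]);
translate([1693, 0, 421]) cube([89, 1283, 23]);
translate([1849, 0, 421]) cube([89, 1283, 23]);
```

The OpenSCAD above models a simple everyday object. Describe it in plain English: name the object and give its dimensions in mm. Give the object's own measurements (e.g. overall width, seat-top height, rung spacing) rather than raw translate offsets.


A bed frame 2072 mm long (x) by 1283 mm wide (y). Four 66×66 mm corner posts, 492 mm tall, at the corners of the footprint. Four rails of 33 mm thickness and 142 mm height run between adjacent posts with their undersides at z = 279 mm, their outer faces flush with the outside of the frame (the two x-running rails run between the posts' inner faces; the two y-running rails run between the posts' inner faces). 12 slats, each 89 mm wide (x) and 23 mm thick, lie across the top of the two x-running rails, running the full 1283 mm width of the frame in y; along x they sit between the end posts with a 67 mm gap after the −x posts and between neighbouring slats, leaving 68 mm before the +x posts.


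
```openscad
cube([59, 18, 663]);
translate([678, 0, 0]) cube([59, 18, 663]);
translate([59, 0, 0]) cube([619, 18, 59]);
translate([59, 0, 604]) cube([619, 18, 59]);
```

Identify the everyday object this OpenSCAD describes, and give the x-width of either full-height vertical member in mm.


A picture frame. The border width is 59 mm.

Four thin pieces enclosing a rectangular opening — a picture frame. The two full-height stiles are 663 mm tall; the top rail sits at z = 604 and is 59 mm tall, so the border above the opening is 663 − 604 = 59 mm, matching the stile x-width.


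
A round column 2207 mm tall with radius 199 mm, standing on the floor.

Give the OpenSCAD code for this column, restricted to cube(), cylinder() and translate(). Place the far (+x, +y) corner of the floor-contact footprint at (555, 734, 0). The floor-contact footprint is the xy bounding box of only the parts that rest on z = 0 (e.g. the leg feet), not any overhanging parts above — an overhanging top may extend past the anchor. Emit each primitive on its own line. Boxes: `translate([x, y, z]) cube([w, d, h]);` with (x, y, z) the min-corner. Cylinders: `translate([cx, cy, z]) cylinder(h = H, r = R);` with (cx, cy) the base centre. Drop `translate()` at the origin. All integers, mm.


translate([356, 535, 0]) cylinder(h = 2207, r = 199);


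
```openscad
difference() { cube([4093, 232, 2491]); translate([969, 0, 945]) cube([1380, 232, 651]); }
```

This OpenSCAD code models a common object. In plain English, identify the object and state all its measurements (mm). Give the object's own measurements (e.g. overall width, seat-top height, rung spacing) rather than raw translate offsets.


A wall 4093 mm long (x), 232 mm thick (y), 2491 mm tall, with a rectangular window opening cut through it. The opening is 1380 mm wide and 651 mm tall; its sill is at z = 945 mm and its near (−x) edge is 969 mm from the wall's −x end. The opening passes through the full wall thickness.


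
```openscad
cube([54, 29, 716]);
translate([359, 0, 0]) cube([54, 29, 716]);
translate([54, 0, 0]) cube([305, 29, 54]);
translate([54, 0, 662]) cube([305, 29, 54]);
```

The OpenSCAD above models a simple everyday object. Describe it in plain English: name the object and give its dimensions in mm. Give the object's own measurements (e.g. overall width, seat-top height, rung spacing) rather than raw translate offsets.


A rectangular picture frame lying in the x–z plane (depth along y). The opening is 305 mm wide (x) by 608 mm tall (z), surrounded by a border 54 mm wide on all four sides. The frame is 29 mm deep and is made of two full-height vertical stiles with two horizontal rails fitted between them.


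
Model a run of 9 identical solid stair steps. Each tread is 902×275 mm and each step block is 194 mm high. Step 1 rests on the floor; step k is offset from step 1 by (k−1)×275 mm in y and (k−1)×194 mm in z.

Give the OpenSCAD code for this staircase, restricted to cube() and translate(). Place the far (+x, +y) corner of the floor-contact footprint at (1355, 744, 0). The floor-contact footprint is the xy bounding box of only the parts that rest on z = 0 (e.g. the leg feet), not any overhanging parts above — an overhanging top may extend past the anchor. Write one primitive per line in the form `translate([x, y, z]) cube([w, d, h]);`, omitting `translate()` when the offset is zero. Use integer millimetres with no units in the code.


translate([453, 469, 0]) cube([902, 275, 194]);
translate([453, 744, 194]) cube([902, 275, 194]);
translate([453, 1019, 388]) cube([902, 275, 194]);
translate([453, 1294, 582]) cube([902, 275, 194]);
translate([453, 1569, 776]) cube([902, 275, 194]);
translate([453, 1844, 970]) cube([902, 275, 194]);
translate([453, 2119, 1164]) cube([902, 275, 194]);
translate([453, 2394, 1358]) cube([902, 275, 194]);
translate([453, 2669, 1552]) cube([902, 275, 194]);


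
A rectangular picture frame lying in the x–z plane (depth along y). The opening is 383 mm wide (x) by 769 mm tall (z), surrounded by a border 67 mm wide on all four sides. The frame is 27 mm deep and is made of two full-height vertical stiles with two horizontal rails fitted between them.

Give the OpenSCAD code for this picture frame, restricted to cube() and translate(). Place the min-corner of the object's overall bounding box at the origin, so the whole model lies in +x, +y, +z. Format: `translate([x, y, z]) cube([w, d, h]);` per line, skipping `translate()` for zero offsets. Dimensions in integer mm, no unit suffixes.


cube([67, 27, 903]);
translate([450, 0, 0]) cube([67, 27, 903]);
translate([67, 0, 0]) cube([383, 27, 67]);
translate([67, 0, 836]) cube([383, 27, 67]);


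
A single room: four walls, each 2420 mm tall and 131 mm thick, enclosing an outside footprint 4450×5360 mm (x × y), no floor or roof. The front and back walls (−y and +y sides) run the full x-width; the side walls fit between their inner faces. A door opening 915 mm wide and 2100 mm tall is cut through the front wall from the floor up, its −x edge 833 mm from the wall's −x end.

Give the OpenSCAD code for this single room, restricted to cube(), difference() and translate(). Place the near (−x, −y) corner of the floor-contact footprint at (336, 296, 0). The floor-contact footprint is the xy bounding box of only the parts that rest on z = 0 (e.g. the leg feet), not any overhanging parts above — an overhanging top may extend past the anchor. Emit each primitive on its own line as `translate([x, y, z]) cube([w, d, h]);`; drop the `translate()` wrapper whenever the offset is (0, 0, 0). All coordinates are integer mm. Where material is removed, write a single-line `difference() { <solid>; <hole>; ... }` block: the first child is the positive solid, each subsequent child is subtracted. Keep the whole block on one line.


difference() { translate([336, 296, 0]) cube([4450, 131, 2420]); translate([1169, 296, 0]) cube([915, 131, 2100]); }
translate([336, 5525, 0]) cube([4450, 131, 2420]);
translate([336, 427, 0]) cube([131, 5098, 2420]);
translate([4655, 427, 0]) cube([131, 5098, 2420]);


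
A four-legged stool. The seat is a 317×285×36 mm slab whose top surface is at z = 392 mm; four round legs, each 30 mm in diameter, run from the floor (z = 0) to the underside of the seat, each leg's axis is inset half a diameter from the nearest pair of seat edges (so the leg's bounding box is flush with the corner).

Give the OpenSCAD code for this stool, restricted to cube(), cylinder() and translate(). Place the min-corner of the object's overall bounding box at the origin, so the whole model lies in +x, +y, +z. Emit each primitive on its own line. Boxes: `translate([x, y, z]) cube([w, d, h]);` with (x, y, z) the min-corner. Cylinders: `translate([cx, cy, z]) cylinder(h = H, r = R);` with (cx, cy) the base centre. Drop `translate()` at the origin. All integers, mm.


// leg_h = 392 - 36 = 356
translate([0, 0, 356]) cube([317, 285, 36]);
translate([15, 15, 0]) cylinder(h = 356, r = 15);
translate([302, 15, 0]) cylinder(h = 356, r = 15);
translate([15, 270, 0]) cylinder(h = 356, r = 15);
translate([302, 270, 0]) cylinder(h = 356, r = 15);


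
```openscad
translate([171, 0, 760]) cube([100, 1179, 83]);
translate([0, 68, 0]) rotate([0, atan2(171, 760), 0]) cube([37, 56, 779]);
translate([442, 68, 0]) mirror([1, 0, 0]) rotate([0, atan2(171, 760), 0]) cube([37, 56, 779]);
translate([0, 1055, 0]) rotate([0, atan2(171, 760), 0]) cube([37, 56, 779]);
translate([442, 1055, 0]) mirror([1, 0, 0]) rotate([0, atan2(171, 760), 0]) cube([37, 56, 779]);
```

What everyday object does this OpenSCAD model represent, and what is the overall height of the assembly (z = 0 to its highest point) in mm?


A sawhorse. The overall height is 843 mm.

A beam across two mirrored pairs of raked legs — a sawhorse. The beam's underside is at z = 760 (matching the legs' vertical rise in atan2(171, 760)) and the beam is 83 mm tall, so its top is at 760 + 83 = 843 mm. The raked legs top out at the beam's underside, so that is the highest point.


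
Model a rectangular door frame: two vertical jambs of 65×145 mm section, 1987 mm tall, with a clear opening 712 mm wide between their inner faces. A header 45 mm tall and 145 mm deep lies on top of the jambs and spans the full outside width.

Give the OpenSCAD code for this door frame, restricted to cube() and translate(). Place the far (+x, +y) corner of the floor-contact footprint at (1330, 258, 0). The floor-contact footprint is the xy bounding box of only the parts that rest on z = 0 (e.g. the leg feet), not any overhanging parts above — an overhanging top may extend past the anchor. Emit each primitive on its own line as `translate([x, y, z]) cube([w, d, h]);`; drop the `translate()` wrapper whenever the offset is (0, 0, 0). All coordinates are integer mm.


translate([488, 113, 0]) cube([65, 145, 1987]);
translate([1265, 113, 0]) cube([65, 145, 1987]);
translate([488, 113, 1987]) cube([842, 145, 45]);


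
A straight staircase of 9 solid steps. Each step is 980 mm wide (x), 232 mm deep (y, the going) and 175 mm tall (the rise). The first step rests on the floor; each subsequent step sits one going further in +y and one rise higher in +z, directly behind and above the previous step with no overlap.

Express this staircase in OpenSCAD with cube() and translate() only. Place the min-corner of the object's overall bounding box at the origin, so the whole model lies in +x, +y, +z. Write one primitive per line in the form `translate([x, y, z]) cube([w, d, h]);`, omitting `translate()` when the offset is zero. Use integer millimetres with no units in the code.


cube([980, 232, 175]);
translate([0, 232, 175]) cube([980, 232, 175]);
translate([0, 464, 350]) cube([980, 232, 175]);
translate([0, 696, 525]) cube([980, 232, 175]);
translate([0, 928, 700]) cube([980, 232, 175]);
translate([0, 1160, 875]) cube([980, 232, 175]);
translate([0, 1392, 1050]) cube([980, 232, 175]);
translate([0, 1624, 1225]) cube([980, 232, 175]);
translate([0, 1856, 1400]) cube([980, 232, 175]);


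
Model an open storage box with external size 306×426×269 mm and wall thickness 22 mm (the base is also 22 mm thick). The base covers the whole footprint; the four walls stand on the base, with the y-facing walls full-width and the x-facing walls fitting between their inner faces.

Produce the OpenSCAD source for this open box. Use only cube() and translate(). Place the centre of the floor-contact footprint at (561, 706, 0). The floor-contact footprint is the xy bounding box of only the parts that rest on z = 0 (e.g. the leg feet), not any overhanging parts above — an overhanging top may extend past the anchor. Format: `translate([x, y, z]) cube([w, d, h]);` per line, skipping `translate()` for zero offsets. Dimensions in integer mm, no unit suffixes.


translate([408, 493, 0]) cube([306, 426, 22]);
translate([408, 493, 22]) cube([306, 22, 247]);
translate([408, 897, 22]) cube([306, 22, 247]);
translate([408, 515, 22]) cube([22, 382, 247]);
translate([692, 515, 22]) cube([22, 382, 247]);


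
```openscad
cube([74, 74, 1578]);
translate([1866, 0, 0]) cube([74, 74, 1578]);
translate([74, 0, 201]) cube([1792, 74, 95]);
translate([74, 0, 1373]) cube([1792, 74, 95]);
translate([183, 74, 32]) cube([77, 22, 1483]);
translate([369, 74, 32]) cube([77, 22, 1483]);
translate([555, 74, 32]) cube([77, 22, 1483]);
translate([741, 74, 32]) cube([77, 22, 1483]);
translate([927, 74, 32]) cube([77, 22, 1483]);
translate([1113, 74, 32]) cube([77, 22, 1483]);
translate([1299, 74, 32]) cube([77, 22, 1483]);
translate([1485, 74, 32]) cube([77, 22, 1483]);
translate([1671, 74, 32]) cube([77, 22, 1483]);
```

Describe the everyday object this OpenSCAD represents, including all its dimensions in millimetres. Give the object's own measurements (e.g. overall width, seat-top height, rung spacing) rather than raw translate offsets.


A fence section. Two 74×74 mm posts, 1578 mm tall, stand on the floor with a clear span of 1792 mm between their inner faces. Two horizontal rails of 74×95 mm section span the gap between the posts with their undersides at z = 201 mm and z = 1373 mm, flush with the posts' −y face. 9 pickets, each 77 mm wide, 22 mm thick and 1483 mm tall, are fixed to the +y face of the rails with their bottoms at z = 32 mm, spaced across the span with a 109 mm gap after the −x post and between neighbouring pickets, with 118 mm left before the +x post.


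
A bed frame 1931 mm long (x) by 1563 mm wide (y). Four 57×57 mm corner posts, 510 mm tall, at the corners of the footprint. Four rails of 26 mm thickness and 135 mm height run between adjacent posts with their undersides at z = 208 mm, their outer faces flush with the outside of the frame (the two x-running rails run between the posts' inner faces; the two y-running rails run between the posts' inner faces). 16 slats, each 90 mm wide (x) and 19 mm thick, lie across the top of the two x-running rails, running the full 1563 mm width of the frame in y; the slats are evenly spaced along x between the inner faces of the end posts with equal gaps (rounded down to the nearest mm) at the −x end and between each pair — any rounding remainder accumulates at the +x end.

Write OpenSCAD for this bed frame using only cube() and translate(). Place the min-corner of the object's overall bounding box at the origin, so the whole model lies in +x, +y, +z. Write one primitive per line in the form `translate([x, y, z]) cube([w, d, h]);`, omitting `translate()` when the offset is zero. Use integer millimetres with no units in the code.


cube([57, 57, 510]);
translate([0, 1506, 0]) cube([57, 57, 510]);
translate([1874, 0, 0]) cube([57, 57, 510]);
translate([1874, 1506, 0]) cube([57, 57, 510]);
translate([57, 0, 208]) cube([1817, 26, 135]);
translate([57, 1537, 208]) cube([1817, 26, 135]);
translate([0, 57, 208]) cube([26, 1449, 135]);
translate([1905, 57, 208]) cube([26, 1449, 135]);
translate([79, 0, 343]) cube([90, 1563, 19]);
translate([191, 0, 343]) cube([90, 1563, 19]);
translate([303, 0, 343]) cube([90, 1563, 19]);
translate([415, 0, 343]) cube([90, 1563, 19]);
translate([527, 0, 343]) cube([90, 1563, 19]);
translate([639, 0, 343]) cube([90, 1563, 19]);
translate([751, 0, 343]) cube([90, 1563, 19]);
translate([863, 0, 343]) cube([90, 1563, 19]);
translate([975, 0, 343]) cube([90, 1563, 19]);
translate([1087, 0, 343]) cube([90, 1563, 19]);
translate([1199, 0, 343]) cube([90, 1563, 19]);
translate([1311, 0, 343]) cube([90, 1563, 19]);
translate([1423, 0, 343]) cube([90, 1563, 19]);
translate([1535, 0, 343]) cube([90, 1563, 19]);
translate([1647, 0, 343]) cube([90, 1563, 19]);
translate([1759, 0, 343]) cube([90, 1563, 19]);


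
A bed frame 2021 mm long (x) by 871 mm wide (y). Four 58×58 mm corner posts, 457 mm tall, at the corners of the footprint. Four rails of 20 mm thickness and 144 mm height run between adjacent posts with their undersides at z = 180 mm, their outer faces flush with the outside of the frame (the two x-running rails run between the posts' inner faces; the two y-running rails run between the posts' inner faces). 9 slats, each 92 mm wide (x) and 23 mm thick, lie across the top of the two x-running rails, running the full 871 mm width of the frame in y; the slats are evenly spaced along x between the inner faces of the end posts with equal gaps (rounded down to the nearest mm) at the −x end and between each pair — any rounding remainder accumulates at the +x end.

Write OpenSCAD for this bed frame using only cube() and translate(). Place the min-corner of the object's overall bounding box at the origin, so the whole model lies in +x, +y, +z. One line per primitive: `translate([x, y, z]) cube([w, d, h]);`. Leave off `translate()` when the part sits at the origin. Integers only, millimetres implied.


cube([58, 58, 457]);
translate([0, 813, 0]) cube([58, 58, 457]);
translate([1963, 0, 0]) cube([58, 58, 457]);
translate([1963, 813, 0]) cube([58, 58, 457]);
translate([58, 0, 180]) cube([1905, 20, 144]);
translate([58, 851, 180]) cube([1905, 20, 144]);
translate([0, 58, 180]) cube([20, 755, 144]);
translate([2001, 58, 180]) cube([20, 755, 144]);
translate([165, 0, 324]) cube([92, 871, 23]);
translate([364, 0, 324]) cube([92, 871, 23]);
translate([563, 0, 324]) cube([92, 871, 23]);
translate([762, 0, 324]) cube([92, 871, 23]);
translate([961, 0, 324]) cube([92, 871, 23]);
translate([1160, 0, 324]) cube([92, 871, 23]);
translate([1359, 0, 324]) cube([92, 871, 23]);
translate([1558, 0, 324]) cube([92, 871, 23]);
translate([1757, 0, 324]) cube([92, 871, 23]);


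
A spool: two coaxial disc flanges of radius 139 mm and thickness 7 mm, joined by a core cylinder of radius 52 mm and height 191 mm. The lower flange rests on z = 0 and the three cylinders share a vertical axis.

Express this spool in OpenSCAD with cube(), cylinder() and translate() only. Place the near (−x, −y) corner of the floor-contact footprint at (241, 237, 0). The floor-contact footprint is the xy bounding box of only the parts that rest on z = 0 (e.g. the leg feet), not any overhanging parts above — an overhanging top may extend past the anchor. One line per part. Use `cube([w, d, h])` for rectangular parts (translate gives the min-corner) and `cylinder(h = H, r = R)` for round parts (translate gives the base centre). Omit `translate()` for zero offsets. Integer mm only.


translate([380, 376, 0]) cylinder(h = 7, r = 139);
translate([380, 376, 7]) cylinder(h = 191, r = 52);
translate([380, 376, 198]) cylinder(h = 7, r = 139);


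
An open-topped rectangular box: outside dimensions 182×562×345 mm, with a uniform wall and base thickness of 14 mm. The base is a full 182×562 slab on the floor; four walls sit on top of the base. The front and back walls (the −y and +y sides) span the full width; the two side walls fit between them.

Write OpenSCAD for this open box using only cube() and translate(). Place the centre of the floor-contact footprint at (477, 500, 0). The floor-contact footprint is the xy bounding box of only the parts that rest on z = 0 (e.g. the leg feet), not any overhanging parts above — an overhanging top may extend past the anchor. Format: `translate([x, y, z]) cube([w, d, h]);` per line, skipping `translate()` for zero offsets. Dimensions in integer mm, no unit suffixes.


translate([386, 219, 0]) cube([182, 562, 14]);
translate([386, 219, 14]) cube([182, 14, 331]);
translate([386, 767, 14]) cube([182, 14, 331]);
translate([386, 233, 14]) cube([14, 534, 331]);
translate([554, 233, 14]) cube([14, 534, 331]);


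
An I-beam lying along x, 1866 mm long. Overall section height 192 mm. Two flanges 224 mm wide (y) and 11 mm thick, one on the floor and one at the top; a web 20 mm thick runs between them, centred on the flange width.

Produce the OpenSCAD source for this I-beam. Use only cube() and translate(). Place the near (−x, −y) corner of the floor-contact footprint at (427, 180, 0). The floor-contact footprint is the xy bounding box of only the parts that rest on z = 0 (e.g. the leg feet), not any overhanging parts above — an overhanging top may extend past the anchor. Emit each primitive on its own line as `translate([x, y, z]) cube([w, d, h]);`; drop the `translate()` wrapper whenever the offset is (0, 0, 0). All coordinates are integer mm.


translate([427, 180, 0]) cube([1866, 224, 11]);
translate([427, 282, 11]) cube([1866, 20, 170]);
translate([427, 180, 181]) cube([1866, 224, 11]);


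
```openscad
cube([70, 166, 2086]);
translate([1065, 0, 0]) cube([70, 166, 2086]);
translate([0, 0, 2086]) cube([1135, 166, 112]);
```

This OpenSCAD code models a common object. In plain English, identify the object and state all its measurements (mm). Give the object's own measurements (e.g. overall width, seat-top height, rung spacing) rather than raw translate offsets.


A door frame. The clear opening is 995 mm wide and 2086 mm high. Two 70 mm wide jambs, 166 mm deep, stand either side of the opening from the floor to the top of the opening. A 112 mm thick head sits across the top of both jambs, spanning the full outside width of the frame.


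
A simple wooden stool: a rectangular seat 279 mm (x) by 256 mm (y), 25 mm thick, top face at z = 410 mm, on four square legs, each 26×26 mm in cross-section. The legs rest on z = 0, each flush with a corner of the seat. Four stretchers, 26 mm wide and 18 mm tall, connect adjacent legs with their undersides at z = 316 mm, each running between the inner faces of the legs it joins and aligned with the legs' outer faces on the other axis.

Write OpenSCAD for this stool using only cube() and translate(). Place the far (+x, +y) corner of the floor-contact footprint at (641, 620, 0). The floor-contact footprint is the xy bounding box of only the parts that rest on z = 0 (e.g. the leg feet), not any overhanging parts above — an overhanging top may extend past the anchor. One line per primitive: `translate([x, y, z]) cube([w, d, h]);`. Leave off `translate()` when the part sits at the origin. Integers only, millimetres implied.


translate([362, 364, 385]) cube([279, 256, 25]);
translate([362, 364, 0]) cube([26, 26, 385]);
translate([615, 364, 0]) cube([26, 26, 385]);
translate([362, 594, 0]) cube([26, 26, 385]);
translate([615, 594, 0]) cube([26, 26, 385]);
translate([388, 364, 316]) cube([227, 26, 18]);
translate([388, 594, 316]) cube([227, 26, 18]);
translate([362, 390, 316]) cube([26, 204, 18]);
translate([615, 390, 316]) cube([26, 204, 18]);


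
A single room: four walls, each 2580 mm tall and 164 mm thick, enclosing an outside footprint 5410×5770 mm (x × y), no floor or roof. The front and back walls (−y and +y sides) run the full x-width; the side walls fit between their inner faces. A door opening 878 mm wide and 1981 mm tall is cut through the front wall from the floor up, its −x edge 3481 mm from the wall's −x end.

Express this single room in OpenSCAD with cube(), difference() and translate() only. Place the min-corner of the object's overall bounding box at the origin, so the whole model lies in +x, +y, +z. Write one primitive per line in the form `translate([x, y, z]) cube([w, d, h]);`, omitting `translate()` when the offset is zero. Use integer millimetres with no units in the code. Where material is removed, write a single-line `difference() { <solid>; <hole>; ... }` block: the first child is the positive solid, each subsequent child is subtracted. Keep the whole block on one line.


difference() { cube([5410, 164, 2580]); translate([3481, 0, 0]) cube([878, 164, 1981]); }
translate([0, 5606, 0]) cube([5410, 164, 2580]);
translate([0, 164, 0]) cube([164, 5442, 2580]);
translate([5246, 164, 0]) cube([164, 5442, 2580]);


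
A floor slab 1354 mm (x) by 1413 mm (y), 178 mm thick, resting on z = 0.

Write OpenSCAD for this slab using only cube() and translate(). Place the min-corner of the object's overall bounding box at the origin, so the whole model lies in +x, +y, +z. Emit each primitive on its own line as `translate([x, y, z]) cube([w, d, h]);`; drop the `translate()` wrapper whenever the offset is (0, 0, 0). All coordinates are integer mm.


cube([1354, 1413, 178]);


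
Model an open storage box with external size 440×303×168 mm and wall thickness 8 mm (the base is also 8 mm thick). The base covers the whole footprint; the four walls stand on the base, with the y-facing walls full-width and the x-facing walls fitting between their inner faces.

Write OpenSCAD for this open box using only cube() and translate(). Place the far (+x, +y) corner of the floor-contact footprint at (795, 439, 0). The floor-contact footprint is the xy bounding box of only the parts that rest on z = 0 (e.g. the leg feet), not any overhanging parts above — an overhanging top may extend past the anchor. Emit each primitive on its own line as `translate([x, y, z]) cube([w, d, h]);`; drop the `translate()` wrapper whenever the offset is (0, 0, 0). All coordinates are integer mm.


translate([355, 136, 0]) cube([440, 303, 8]);
translate([355, 136, 8]) cube([440, 8, 160]);
translate([355, 431, 8]) cube([440, 8, 160]);
translate([355, 144, 8]) cube([8, 287, 160]);
translate([787, 144, 8]) cube([8, 287, 160]);


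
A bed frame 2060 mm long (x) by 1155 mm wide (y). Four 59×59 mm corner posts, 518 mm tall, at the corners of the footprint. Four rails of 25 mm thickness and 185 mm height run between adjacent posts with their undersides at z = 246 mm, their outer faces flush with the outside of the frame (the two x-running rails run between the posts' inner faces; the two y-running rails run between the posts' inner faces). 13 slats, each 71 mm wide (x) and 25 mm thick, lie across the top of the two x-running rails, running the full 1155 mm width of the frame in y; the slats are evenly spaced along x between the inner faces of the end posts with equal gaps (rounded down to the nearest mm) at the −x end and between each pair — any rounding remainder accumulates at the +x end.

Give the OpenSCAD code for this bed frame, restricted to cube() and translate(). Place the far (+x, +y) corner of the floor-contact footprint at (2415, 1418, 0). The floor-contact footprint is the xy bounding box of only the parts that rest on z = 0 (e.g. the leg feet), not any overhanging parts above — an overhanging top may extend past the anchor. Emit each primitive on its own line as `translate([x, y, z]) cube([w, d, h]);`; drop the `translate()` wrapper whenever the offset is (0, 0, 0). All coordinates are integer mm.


translate([355, 263, 0]) cube([59, 59, 518]);
translate([355, 1359, 0]) cube([59, 59, 518]);
translate([2356, 263, 0]) cube([59, 59, 518]);
translate([2356, 1359, 0]) cube([59, 59, 518]);
translate([414, 263, 246]) cube([1942, 25, 185]);
translate([414, 1393, 246]) cube([1942, 25, 185]);
translate([355, 322, 246]) cube([25, 1037, 185]);
translate([2390, 322, 246]) cube([25, 1037, 185]);
translate([486, 263, 431]) cube([71, 1155, 25]);
translate([629, 263, 431]) cube([71, 1155, 25]);
translate([772, 263, 431]) cube([71, 1155, 25]);
translate([915, 263, 431]) cube([71, 1155, 25]);
translate([1058, 263, 431]) cube([71, 1155, 25]);
translate([1201, 263, 431]) cube([71, 1155, 25]);
translate([1344, 263, 431]) cube([71, 1155, 25]);
translate([1487, 263, 431]) cube([71, 1155, 25]);
translate([1630, 263, 431]) cube([71, 1155, 25]);
translate([1773, 263, 431]) cube([71, 1155, 25]);
translate([1916, 263, 431]) cube([71, 1155, 25]);
translate([2059, 263, 431]) cube([71, 1155, 25]);
translate([2202, 263, 431]) cube([71, 1155, 25]);
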